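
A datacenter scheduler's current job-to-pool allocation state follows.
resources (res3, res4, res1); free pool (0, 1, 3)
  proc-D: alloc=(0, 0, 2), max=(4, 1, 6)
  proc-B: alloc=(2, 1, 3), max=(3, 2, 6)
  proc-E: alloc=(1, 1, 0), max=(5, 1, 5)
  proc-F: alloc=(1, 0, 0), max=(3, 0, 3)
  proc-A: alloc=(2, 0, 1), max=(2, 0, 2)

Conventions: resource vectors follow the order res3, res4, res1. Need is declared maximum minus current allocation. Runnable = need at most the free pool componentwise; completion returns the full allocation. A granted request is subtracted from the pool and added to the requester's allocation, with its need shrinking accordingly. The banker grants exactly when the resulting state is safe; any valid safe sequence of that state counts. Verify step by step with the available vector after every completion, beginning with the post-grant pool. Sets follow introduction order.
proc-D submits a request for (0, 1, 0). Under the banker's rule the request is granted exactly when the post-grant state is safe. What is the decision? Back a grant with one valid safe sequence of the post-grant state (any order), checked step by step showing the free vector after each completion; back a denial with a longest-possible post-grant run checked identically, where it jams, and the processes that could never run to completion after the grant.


DENY: after the grant no complete ordering would exist.
Key observation: after proc-A, proc-F the pool peaks at (3, 0, 4), and each blocked process is short somewhere: proc-D on res3; proc-B on res4; proc-E on res3, res1.
Pretend the grant happened; the run proc-A, proc-F goes as far as possible. Verifying each step:
  pool = (0, 0, 3)
  run proc-A (needs (0, 0, 1), free (0, 0, 3)); after release of (2, 0, 1) the pool is (2, 0, 4)
  run proc-F (needs (2, 0, 3), free (2, 0, 4)); after release of (1, 0, 0) the pool is (3, 0, 4)
  proc-D cannot run: need (4, 0, 4) vs free (3, 0, 4) (insufficient res3)
  proc-B cannot run: need (1, 1, 3) vs free (3, 0, 4) (insufficient res4)
  proc-E cannot run: need (4, 0, 5) vs free (3, 0, 4) (insufficient res3 and res1)
Processes that could never finish after the grant: proc-D, proc-B and proc-E.


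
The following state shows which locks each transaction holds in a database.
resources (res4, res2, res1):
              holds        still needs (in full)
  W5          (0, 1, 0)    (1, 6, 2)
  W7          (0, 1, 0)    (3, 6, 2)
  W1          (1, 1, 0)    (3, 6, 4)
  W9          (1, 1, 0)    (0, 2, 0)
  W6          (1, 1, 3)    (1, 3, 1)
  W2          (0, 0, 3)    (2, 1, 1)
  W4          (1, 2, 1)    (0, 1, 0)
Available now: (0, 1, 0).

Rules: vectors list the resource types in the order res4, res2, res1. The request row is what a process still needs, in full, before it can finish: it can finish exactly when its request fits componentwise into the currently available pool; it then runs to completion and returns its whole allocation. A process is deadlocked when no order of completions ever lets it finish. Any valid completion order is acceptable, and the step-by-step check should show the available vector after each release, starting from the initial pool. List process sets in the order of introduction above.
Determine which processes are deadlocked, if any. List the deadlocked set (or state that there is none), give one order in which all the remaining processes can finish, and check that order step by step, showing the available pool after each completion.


The deadlocked set is W5, W7 and W1.
Key observation: the pool after W4, W6, W9, W2 is (3, 5, 7); every surviving request exceeds it in res2, so progress ends there.
A valid finishing order for the others: W4, W6, W9, W2. Walking it through:
  pool = (0, 1, 0)
  W4 needs (0, 1, 0) <= (0, 1, 0) -> finishes; pool += (1, 2, 1) = (1, 3, 1)
  W6 needs (1, 3, 1) <= (1, 3, 1) -> finishes; pool += (1, 1, 3) = (2, 4, 4)
  W9 needs (0, 2, 0) <= (2, 4, 4) -> finishes; pool += (1, 1, 0) = (3, 5, 4)
  W2 needs (2, 1, 1) <= (3, 5, 4) -> finishes; pool += (0, 0, 3) = (3, 5, 7)
None of the blocked processes ever fits:
  W5 cannot run: need (1, 6, 2) vs free (3, 5, 7) (insufficient res2)
  W7 cannot run: need (3, 6, 2) vs free (3, 5, 7) (insufficient res2)
  W1 cannot run: need (3, 6, 4) vs free (3, 5, 7) (insufficient res2)


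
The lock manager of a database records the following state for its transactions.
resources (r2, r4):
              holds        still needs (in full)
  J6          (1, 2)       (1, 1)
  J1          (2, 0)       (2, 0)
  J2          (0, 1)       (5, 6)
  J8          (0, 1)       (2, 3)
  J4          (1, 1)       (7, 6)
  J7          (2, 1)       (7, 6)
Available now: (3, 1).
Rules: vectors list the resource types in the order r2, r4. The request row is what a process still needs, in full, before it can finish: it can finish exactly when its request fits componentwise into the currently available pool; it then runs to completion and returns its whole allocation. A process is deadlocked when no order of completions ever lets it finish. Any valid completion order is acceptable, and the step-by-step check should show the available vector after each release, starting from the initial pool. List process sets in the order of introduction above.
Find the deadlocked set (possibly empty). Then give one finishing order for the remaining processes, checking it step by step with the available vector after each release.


Deadlocked set: J2, J4 and J7.
Key observation: once J6, J1, J8 finish, the pool peaks at (6, 4) — and every remaining process still needs more r4 than that.
One completion order for the rest: J6, J1, J8. Check, step by step:
  pool = (3, 1)
  J6: need (1, 1) fits (3, 1); releases (1, 2), pool now (4, 3)
  J1: need (2, 0) fits (4, 3); releases (2, 0), pool now (6, 3)
  J8: need (2, 3) fits (6, 3); releases (0, 1), pool now (6, 4)
None of the blocked processes ever fits:
  J2 still needs (5, 6) but only (6, 4) is free — short on r4
  J4 still needs (7, 6) but only (6, 4) is free — short on r2 and r4
  J7 still needs (7, 6) but only (6, 4) is free — short on r2 and r4


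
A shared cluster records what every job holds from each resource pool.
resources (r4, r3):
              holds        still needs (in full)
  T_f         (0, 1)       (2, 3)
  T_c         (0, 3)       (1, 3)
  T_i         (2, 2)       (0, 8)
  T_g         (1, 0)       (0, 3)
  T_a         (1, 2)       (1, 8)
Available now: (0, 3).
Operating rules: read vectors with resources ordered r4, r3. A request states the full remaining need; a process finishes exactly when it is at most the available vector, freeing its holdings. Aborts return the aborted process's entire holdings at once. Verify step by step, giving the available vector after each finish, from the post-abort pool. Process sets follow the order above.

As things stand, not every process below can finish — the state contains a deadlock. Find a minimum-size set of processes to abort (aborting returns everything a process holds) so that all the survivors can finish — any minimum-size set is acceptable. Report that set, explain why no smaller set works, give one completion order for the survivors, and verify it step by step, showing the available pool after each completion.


Abort T_i.
Key observation: T_a had no path to completion before; after the abort of T_i ((2, 2) returned), step 2 is where it fits.
Minimality: the empty abort set fails — the state is deadlocked as it stands.
The survivors complete as T_c, T_a, T_g, T_f. Step-by-step check (starting from the post-abort pool):
  pool = (2, 5)
  T_c: need (1, 3) fits (2, 5); releases (0, 3), pool now (2, 8)
  T_a: need (1, 8) fits (2, 8); releases (1, 2), pool now (3, 10)
  T_g: need (0, 3) fits (3, 10); releases (1, 0), pool now (4, 10)
  T_f: need (2, 3) fits (4, 10); releases (0, 1), pool now (4, 11)


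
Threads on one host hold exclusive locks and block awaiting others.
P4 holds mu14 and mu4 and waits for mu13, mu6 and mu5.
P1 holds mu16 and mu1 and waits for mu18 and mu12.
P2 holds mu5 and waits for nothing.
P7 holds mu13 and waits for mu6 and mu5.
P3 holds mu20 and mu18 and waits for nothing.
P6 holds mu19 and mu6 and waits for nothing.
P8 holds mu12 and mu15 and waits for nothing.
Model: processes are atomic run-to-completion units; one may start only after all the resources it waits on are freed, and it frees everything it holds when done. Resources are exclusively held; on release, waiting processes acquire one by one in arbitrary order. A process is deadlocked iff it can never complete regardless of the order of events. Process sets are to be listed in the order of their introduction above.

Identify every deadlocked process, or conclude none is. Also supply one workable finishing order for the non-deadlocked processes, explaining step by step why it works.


Nothing here is deadlocked.
Key observation: there is no circular wait here — follow any chain and it reaches a process that is free to run now.
A valid finishing order for the others: P2, P6, P8, P3, P7, P1, P4.
Check, step by step:
  P2: no waits; runs immediately, freeing mu5
  P6: no waits; runs immediately, freeing mu19 and mu6
  P8: no waits; runs immediately, freeing mu12 and mu15
  P3: no waits; runs immediately, freeing mu20 and mu18
  P7: everything it awaited (mu6 and mu5) is free; runs, freeing mu13
  P1: everything it awaited (mu18 and mu12) is free; runs, freeing mu16 and mu1
  P4: everything it awaited (mu13, mu6 and mu5) is free; runs, freeing mu14 and mu4


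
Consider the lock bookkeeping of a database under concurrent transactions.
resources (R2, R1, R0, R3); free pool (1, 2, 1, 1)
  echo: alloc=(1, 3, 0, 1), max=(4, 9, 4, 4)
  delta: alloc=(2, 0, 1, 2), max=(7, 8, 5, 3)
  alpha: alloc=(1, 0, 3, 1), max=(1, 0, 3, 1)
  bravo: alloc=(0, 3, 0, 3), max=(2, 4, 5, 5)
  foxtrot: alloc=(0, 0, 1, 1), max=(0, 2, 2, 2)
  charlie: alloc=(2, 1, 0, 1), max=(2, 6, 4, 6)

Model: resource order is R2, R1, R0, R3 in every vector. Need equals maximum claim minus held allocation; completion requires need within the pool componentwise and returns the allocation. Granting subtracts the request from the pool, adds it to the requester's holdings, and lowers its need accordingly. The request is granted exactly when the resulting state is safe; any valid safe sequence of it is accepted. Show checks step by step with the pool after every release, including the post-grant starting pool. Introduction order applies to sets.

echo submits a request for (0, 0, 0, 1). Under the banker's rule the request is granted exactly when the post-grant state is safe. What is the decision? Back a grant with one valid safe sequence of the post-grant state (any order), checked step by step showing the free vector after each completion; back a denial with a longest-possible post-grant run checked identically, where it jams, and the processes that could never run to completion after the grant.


GRANT: granting preserves safety; a valid post-grant sequence is alpha, foxtrot, bravo, charlie, echo, delta.
Key observation: with (1, 2, 1, 0) left after the transfer, alpha can run at once — the state stays safe.
Step-by-step check of the post-grant state:
  pool = (1, 2, 1, 0)
  alpha: need (0, 0, 0, 0) fits (1, 2, 1, 0); releases (1, 0, 3, 1), pool now (2, 2, 4, 1)
  foxtrot: need (0, 2, 1, 1) fits (2, 2, 4, 1); releases (0, 0, 1, 1), pool now (2, 2, 5, 2)
  bravo: need (2, 1, 5, 2) fits (2, 2, 5, 2); releases (0, 3, 0, 3), pool now (2, 5, 5, 5)
  charlie: need (0, 5, 4, 5) fits (2, 5, 5, 5); releases (2, 1, 0, 1), pool now (4, 6, 5, 6)
  echo: need (3, 6, 4, 2) fits (4, 6, 5, 6); releases (1, 3, 0, 2), pool now (5, 9, 5, 8)
  delta: need (5, 8, 4, 1) fits (5, 9, 5, 8); releases (2, 0, 1, 2), pool now (7, 9, 6, 10)


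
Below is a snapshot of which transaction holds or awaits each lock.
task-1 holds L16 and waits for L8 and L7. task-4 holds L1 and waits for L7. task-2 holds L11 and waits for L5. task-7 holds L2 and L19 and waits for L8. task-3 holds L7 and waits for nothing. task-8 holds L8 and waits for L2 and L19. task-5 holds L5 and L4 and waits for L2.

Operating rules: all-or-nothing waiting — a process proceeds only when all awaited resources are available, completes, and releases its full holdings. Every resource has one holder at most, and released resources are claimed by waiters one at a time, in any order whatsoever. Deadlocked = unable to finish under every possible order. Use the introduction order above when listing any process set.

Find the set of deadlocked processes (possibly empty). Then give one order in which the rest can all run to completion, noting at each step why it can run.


Deadlocked set: task-1, task-2, task-7, task-8 and task-5.
Key observation: along task-8 -> task-7 -> task-8, each member waits on what the next one holds — a deadlock; task-1, task-2 and task-5 wait into the deadlock from upstream.
The rest can finish in the order task-3, task-4.
Check, step by step:
  run task-3 (it waits on nothing); releases L7
  task-4 waits on L7 — all released -> runs and releases L1


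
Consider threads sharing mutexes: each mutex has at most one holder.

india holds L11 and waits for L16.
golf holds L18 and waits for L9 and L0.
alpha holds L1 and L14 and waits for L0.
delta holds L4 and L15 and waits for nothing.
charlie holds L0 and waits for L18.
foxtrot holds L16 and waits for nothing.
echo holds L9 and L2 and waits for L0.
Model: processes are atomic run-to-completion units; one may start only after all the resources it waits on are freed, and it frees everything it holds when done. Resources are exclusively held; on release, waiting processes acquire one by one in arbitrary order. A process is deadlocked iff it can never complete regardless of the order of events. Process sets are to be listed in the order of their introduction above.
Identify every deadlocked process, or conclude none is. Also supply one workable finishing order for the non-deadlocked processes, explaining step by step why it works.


Deadlocked: golf, alpha, charlie and echo.
Key observation: the knot is the closed ring of waits golf -> charlie -> golf; echo is caught in further circular waits and alpha waits into the deadlock from upstream.
The rest can finish in the order delta, foxtrot, india.
Check, step by step:
  delta: no waits; runs immediately, freeing L4 and L15
  foxtrot: no waits; runs immediately, freeing L16
  india waits on L16 — all released -> runs and releases L11


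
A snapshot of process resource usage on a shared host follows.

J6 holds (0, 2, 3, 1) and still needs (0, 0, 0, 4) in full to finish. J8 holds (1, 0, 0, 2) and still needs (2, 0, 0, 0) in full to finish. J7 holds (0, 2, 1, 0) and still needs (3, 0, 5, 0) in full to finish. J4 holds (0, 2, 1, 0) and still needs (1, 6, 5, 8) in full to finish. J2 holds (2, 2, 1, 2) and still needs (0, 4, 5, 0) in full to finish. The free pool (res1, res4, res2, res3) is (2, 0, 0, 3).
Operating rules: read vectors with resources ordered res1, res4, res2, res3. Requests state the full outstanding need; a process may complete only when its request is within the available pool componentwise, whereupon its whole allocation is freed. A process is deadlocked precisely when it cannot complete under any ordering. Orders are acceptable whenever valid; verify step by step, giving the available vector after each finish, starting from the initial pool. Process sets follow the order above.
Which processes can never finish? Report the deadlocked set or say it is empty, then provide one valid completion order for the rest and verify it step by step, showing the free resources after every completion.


Deadlocked set: J7, J4 and J2.
Key observation: the wall is res2: completing J8, J6 brings the pool only to (3, 2, 3, 6), and all the rest need more.
One completion order for the rest: J8, J6. Step-by-step check:
  pool = (2, 0, 0, 3)
  run J8 (needs (2, 0, 0, 0), free (2, 0, 0, 3)); after release of (1, 0, 0, 2) the pool is (3, 0, 0, 5)
  run J6 (needs (0, 0, 0, 4), free (3, 0, 0, 5)); after release of (0, 2, 3, 1) the pool is (3, 2, 3, 6)
None of the blocked processes ever fits:
  J7 still needs (3, 0, 5, 0) but only (3, 2, 3, 6) is free — short on res2
  J4 still needs (1, 6, 5, 8) but only (3, 2, 3, 6) is free — short on res4, res2 and res3
  J2 still needs (0, 4, 5, 0) but only (3, 2, 3, 6) is free — short on res4 and res2


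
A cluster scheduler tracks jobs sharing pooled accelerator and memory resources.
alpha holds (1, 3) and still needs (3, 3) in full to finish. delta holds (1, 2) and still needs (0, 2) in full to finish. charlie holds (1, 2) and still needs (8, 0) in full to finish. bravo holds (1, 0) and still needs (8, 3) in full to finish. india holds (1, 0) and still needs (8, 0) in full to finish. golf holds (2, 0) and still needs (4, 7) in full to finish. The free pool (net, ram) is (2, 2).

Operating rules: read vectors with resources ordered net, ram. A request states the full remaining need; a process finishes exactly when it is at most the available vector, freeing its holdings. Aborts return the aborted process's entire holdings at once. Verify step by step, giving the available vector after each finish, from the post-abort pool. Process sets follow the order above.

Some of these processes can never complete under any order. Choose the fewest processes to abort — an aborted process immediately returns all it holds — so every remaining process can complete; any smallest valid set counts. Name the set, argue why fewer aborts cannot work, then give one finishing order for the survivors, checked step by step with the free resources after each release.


Abort bravo and india.
Key observation: no ordering could ever have run charlie before the abort of bravo and india; with (2, 0) back in the pool it fits at step 4.
Why nothing smaller works — every single abort fails: alpha alone leaves charlie blocked (short on net); delta alone leaves charlie blocked (short on net); charlie alone leaves bravo blocked (short on net); bravo alone leaves charlie blocked (short on net); india alone leaves charlie blocked (short on net); golf alone leaves charlie blocked (short on net).
One survivor order: delta, alpha, golf, charlie. Step-by-step check (post-abort pool first):
  pool = (4, 2)
  delta needs (0, 2) <= (4, 2) -> finishes; pool += (1, 2) = (5, 4)
  alpha needs (3, 3) <= (5, 4) -> finishes; pool += (1, 3) = (6, 7)
  golf needs (4, 7) <= (6, 7) -> finishes; pool += (2, 0) = (8, 7)
  charlie needs (8, 0) <= (8, 7) -> finishes; pool += (1, 2) = (9, 9)


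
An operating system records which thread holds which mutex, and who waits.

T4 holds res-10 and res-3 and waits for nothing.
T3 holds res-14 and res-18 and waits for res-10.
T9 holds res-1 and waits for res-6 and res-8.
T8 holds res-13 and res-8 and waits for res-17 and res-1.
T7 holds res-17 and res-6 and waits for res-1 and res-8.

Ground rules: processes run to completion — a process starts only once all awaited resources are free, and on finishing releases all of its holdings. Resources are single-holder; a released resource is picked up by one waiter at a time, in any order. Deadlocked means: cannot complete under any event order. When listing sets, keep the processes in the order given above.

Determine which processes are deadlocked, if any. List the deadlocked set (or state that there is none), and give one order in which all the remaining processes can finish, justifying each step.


Deadlocked: T9, T8 and T7.
Key observation: the loop T9 -> T8 -> T9 blocks itself forever; T7 is caught in further circular waits.
A valid finishing order for the others: T4, T3.
Step-by-step check:
  T4: no waits; runs immediately, freeing res-10 and res-3
  run T3 (all its waits — res-10 — are resolved); releases res-14 and res-18


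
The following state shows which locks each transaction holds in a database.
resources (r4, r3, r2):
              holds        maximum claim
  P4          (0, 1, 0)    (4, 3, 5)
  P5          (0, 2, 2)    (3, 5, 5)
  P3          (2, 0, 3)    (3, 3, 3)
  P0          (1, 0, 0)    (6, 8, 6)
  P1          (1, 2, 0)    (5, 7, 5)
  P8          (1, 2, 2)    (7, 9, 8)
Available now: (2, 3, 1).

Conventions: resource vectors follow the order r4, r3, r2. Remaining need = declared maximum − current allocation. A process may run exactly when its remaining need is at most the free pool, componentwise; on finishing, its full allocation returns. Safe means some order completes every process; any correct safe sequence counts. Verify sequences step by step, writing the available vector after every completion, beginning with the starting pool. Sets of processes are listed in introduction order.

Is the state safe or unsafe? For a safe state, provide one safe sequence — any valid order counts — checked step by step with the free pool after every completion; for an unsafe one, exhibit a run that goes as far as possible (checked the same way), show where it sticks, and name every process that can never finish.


The state is SAFE; one workable sequence: P3, P5, P1, P4, P0, P8.
Key observation: P3 marks the first exact bind of the order: its need (1, 3, 0) fits the free (2, 3, 1) with zero slack on a requested resource.
Verifying each step:
  pool = (2, 3, 1)
  run P3 (needs (1, 3, 0), free (2, 3, 1)); after release of (2, 0, 3) the pool is (4, 3, 4)
  run P5 (needs (3, 3, 3), free (4, 3, 4)); after release of (0, 2, 2) the pool is (4, 5, 6)
  run P1 (needs (4, 5, 5), free (4, 5, 6)); after release of (1, 2, 0) the pool is (5, 7, 6)
  run P4 (needs (4, 2, 5), free (5, 7, 6)); after release of (0, 1, 0) the pool is (5, 8, 6)
  run P0 (needs (5, 8, 6), free (5, 8, 6)); after release of (1, 0, 0) the pool is (6, 8, 6)
  run P8 (needs (6, 7, 6), free (6, 8, 6)); after release of (1, 2, 2) the pool is (7, 10, 8)


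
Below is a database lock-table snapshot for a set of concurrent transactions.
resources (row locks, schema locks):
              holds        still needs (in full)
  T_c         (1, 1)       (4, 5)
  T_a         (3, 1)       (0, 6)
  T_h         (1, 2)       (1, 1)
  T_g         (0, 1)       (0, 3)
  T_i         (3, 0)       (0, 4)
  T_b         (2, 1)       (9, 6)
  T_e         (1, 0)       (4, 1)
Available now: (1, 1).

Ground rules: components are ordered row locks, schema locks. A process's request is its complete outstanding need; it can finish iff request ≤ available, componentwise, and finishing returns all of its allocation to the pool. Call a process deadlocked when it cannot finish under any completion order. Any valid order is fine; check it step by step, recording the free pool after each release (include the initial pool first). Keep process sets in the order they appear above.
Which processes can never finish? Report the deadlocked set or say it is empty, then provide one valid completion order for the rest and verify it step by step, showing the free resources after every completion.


Deadlocked set: T_c, T_a and T_b.
Key observation: no order helps: past T_h, T_g, T_i, T_e, the free pool tops out at (6, 4), below what each blocked process needs in schema locks.
A valid finishing order for the others: T_h, T_g, T_i, T_e. Walking it through:
  pool = (1, 1)
  T_h: need (1, 1) fits (1, 1); releases (1, 2), pool now (2, 3)
  T_g: need (0, 3) fits (2, 3); releases (0, 1), pool now (2, 4)
  T_i: need (0, 4) fits (2, 4); releases (3, 0), pool now (5, 4)
  T_e: need (4, 1) fits (5, 4); releases (1, 0), pool now (6, 4)
The blocked processes can never fit:
  T_c cannot run: need (4, 5) vs free (6, 4) (insufficient schema locks)
  T_a cannot run: need (0, 6) vs free (6, 4) (insufficient schema locks)
  T_b cannot run: need (9, 6) vs free (6, 4) (insufficient row locks and schema locks)


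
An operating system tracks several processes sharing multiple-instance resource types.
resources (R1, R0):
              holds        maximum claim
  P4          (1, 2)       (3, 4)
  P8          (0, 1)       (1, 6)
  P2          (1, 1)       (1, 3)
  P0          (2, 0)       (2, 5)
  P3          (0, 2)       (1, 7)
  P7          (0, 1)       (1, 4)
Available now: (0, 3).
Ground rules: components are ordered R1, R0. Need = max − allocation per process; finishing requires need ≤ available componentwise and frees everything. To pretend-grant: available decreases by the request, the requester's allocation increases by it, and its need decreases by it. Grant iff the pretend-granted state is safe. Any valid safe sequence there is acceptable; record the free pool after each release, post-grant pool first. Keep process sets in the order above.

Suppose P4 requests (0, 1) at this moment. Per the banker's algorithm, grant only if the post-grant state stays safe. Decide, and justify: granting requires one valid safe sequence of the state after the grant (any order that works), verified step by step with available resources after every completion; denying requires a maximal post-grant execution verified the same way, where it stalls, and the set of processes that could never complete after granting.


DENY. Granting would leave the state unsafe.
Key observation: after P2, P7 the pool peaks at (1, 4), and each blocked process is short somewhere: P4 on R1; P8 on R0; P0 on R0; P3 on R0.
After a pretend grant, a maximal execution: P2, P7 — then nothing else fits. Walking it through:
  pool = (0, 2)
  run P2 (needs (0, 2), free (0, 2)); after release of (1, 1) the pool is (1, 3)
  run P7 (needs (1, 3), free (1, 3)); after release of (0, 1) the pool is (1, 4)
  blocked: P4 wants (2, 1), pool (1, 4) — not enough R1
  blocked: P8 wants (1, 5), pool (1, 4) — not enough R0
  blocked: P0 wants (0, 5), pool (1, 4) — not enough R0
  blocked: P3 wants (1, 5), pool (1, 4) — not enough R0
Had the request been granted, P4, P8, P0 and P3 could never finish.


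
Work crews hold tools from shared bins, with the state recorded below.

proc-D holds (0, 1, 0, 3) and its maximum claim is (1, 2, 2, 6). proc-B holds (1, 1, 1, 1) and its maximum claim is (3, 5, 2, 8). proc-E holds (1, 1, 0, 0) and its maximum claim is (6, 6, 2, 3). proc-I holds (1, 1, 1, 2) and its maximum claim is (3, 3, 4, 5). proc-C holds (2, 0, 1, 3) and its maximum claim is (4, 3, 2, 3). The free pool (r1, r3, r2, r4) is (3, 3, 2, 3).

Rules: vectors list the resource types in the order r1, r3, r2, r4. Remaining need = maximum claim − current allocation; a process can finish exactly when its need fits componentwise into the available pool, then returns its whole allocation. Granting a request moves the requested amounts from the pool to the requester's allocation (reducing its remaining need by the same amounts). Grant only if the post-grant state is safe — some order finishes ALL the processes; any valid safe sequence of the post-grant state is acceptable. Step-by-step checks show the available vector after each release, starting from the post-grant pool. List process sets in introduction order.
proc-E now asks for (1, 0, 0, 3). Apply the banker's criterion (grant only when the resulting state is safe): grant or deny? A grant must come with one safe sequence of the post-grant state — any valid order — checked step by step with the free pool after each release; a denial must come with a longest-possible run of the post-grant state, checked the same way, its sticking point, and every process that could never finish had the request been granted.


GRANT: granting preserves safety; a valid post-grant sequence is proc-C, proc-D, proc-I, proc-B, proc-E.
Key observation: with (2, 3, 2, 0) left after the transfer, proc-C can run at once — the state stays safe.
Check on the post-grant state, step by step:
  pool = (2, 3, 2, 0)
  proc-C needs (2, 3, 1, 0) <= (2, 3, 2, 0) -> finishes; pool += (2, 0, 1, 3) = (4, 3, 3, 3)
  proc-D needs (1, 1, 2, 3) <= (4, 3, 3, 3) -> finishes; pool += (0, 1, 0, 3) = (4, 4, 3, 6)
  proc-I needs (2, 2, 3, 3) <= (4, 4, 3, 6) -> finishes; pool += (1, 1, 1, 2) = (5, 5, 4, 8)
  proc-B needs (2, 4, 1, 7) <= (5, 5, 4, 8) -> finishes; pool += (1, 1, 1, 1) = (6, 6, 5, 9)
  proc-E needs (4, 5, 2, 0) <= (6, 6, 5, 9) -> finishes; pool += (2, 1, 0, 3) = (8, 7, 5, 12)


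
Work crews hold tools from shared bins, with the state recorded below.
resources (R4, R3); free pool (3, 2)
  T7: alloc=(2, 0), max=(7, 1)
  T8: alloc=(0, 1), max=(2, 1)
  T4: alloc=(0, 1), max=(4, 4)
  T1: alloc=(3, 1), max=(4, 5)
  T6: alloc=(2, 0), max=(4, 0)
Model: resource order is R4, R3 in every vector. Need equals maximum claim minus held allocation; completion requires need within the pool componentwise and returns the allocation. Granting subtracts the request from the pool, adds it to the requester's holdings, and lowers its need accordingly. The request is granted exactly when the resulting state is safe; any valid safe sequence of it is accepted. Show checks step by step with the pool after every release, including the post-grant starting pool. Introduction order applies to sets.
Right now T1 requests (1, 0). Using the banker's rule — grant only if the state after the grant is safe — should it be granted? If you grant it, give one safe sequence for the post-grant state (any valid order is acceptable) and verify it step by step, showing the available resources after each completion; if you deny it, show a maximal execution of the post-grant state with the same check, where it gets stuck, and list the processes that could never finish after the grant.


GRANT: granting preserves safety; a valid post-grant sequence is T8, T6, T4, T1, T7.
Key observation: even at the reduced pool (2, 2), T8 fits immediately, so safety survives the grant.
Verifying the post-grant state step by step:
  pool = (2, 2)
  T8: need (2, 0) fits (2, 2); releases (0, 1), pool now (2, 3)
  T6: need (2, 0) fits (2, 3); releases (2, 0), pool now (4, 3)
  T4: need (4, 3) fits (4, 3); releases (0, 1), pool now (4, 4)
  T1: need (0, 4) fits (4, 4); releases (4, 1), pool now (8, 5)
  T7: need (5, 1) fits (8, 5); releases (2, 0), pool now (10, 5)


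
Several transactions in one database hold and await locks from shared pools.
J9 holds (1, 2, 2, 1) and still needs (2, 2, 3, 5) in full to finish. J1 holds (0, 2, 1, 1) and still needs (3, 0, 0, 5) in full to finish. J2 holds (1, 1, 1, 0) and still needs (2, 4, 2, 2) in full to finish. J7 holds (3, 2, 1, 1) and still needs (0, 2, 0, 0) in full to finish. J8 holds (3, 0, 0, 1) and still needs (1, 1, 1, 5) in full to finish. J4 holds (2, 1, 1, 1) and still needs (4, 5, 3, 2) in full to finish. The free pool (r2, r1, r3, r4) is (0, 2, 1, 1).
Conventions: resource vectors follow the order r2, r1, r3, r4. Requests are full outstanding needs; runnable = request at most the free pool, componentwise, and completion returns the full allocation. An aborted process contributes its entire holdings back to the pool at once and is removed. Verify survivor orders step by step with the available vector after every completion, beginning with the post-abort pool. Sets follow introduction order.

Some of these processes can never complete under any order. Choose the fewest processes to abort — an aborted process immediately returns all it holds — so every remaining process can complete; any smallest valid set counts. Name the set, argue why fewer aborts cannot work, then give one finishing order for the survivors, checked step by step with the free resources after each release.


The answer: abort J9 and J8.
Key observation: the returned (4, 2, 2, 2) from J9 and J8 is what brings J1 — unrunnable before, under any order — into play at step 3.
Minimality, checking each single-abort alternative: J9 alone leaves J1 blocked (short on r4); J1 alone leaves J9 blocked (short on r4); J2 alone leaves J9 blocked (short on r4); J7 alone leaves J9 blocked (short on r4); J8 alone leaves J9 blocked (short on r4); J4 alone leaves J9 blocked (short on r4).
Survivors finish in the order: J7, J4, J1, J2. Check, step by step (pool after the aborts first):
  pool = (4, 4, 3, 3)
  J7 needs (0, 2, 0, 0) <= (4, 4, 3, 3) -> finishes; pool += (3, 2, 1, 1) = (7, 6, 4, 4)
  J4 needs (4, 5, 3, 2) <= (7, 6, 4, 4) -> finishes; pool += (2, 1, 1, 1) = (9, 7, 5, 5)
  J1 needs (3, 0, 0, 5) <= (9, 7, 5, 5) -> finishes; pool += (0, 2, 1, 1) = (9, 9, 6, 6)
  J2 needs (2, 4, 2, 2) <= (9, 9, 6, 6) -> finishes; pool += (1, 1, 1, 0) = (10, 10, 7, 6)


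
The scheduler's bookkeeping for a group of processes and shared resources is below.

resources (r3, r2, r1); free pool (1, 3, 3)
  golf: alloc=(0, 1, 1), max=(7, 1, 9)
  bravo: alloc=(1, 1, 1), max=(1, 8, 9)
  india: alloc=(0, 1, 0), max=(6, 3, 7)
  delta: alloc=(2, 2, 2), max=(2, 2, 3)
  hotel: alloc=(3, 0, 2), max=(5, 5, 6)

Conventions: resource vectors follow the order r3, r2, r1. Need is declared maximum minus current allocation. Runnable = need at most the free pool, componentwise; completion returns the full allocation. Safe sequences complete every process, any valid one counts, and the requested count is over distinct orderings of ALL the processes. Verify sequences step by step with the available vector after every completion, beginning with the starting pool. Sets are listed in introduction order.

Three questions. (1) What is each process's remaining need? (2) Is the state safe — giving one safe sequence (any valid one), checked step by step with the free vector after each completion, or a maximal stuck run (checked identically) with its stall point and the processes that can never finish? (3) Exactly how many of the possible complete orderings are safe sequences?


(1) Need matrix, components ordered r3, r2, r1:
  golf: (7, 0, 8)
  bravo: (0, 7, 8)
  india: (6, 2, 7)
  delta: (0, 0, 1)
  hotel: (2, 5, 4)
(2) UNSAFE.
Key observation: after delta, hotel, india complete, (6, 6, 7) is the best the pool ever gets, yet each leftover process wants more r1.
A maximal execution: delta, hotel, india — then nothing else fits. Verifying each step:
  pool = (1, 3, 3)
  delta needs (0, 0, 1) <= (1, 3, 3) -> finishes; pool += (2, 2, 2) = (3, 5, 5)
  hotel needs (2, 5, 4) <= (3, 5, 5) -> finishes; pool += (3, 0, 2) = (6, 5, 7)
  india needs (6, 2, 7) <= (6, 5, 7) -> finishes; pool += (0, 1, 0) = (6, 6, 7)
  blocked: golf wants (7, 0, 8), pool (6, 6, 7) — not enough r3 and r1
  blocked: bravo wants (0, 7, 8), pool (6, 6, 7) — not enough r2 and r1
Never able to finish: golf and bravo.
(3) The exact count: 0 of the possible complete orderings are safe sequences.


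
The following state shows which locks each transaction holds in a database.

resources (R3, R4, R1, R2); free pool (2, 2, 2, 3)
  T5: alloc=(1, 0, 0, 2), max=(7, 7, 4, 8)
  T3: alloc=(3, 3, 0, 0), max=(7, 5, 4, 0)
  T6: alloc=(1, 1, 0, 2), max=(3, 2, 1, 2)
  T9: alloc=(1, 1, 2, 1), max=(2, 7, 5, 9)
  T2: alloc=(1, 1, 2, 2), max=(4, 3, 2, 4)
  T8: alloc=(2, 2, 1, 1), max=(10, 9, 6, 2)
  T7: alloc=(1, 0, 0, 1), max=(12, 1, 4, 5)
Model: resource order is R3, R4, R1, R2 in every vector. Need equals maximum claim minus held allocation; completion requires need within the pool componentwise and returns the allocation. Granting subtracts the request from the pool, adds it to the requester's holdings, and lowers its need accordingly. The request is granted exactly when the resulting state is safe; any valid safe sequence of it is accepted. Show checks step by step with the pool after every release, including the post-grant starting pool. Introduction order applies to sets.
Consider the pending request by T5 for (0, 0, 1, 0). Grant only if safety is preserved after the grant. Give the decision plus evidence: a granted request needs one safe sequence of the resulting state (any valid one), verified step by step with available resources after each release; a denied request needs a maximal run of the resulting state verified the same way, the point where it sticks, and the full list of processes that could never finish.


DENY — the pretend-granted state is unsafe.
Key observation: after T6, T2 the pool peaks at (4, 4, 3, 7), and each blocked process is short somewhere: T5 on R3, R4; T3 on R1; T9 on R4, R2; T8 on R3, R4, R1; T7 on R3, R1.
On the post-grant state, T6, T2 is a maximal run — nothing extends it. Step-by-step check:
  pool = (2, 2, 1, 3)
  T6: need (2, 1, 1, 0) fits (2, 2, 1, 3); releases (1, 1, 0, 2), pool now (3, 3, 1, 5)
  T2: need (3, 2, 0, 2) fits (3, 3, 1, 5); releases (1, 1, 2, 2), pool now (4, 4, 3, 7)
  T5 cannot run: need (6, 7, 3, 6) vs free (4, 4, 3, 7) (insufficient R3 and R4)
  T3 cannot run: need (4, 2, 4, 0) vs free (4, 4, 3, 7) (insufficient R1)
  T9 cannot run: need (1, 6, 3, 8) vs free (4, 4, 3, 7) (insufficient R4 and R2)
  T8 cannot run: need (8, 7, 5, 1) vs free (4, 4, 3, 7) (insufficient R3, R4 and R1)
  T7 cannot run: need (11, 1, 4, 4) vs free (4, 4, 3, 7) (insufficient R3 and R1)
Post-grant, the permanently blocked set is T5, T3, T9, T8 and T7.


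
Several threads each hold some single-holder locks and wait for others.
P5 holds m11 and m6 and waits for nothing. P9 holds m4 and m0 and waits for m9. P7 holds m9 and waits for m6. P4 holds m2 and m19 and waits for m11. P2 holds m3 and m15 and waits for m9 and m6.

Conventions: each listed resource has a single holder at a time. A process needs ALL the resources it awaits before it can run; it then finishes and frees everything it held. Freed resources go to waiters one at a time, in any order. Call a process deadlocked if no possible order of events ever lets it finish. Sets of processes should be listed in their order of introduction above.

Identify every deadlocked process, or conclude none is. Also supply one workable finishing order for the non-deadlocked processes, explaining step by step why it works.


The deadlocked set is empty.
Key observation: the wait graph is acyclic; completion cascades from the unblocked processes through everyone else.
One completion order for the rest: P5, P7, P4, P2, P9.
Walking it through:
  run P5 (it waits on nothing); releases m11 and m6
  P7: everything it awaited (m6) is free; runs, freeing m9
  P4: everything it awaited (m11) is free; runs, freeing m2 and m19
  P2: everything it awaited (m9 and m6) is free; runs, freeing m3 and m15
  P9: everything it awaited (m9) is free; runs, freeing m4 and m0


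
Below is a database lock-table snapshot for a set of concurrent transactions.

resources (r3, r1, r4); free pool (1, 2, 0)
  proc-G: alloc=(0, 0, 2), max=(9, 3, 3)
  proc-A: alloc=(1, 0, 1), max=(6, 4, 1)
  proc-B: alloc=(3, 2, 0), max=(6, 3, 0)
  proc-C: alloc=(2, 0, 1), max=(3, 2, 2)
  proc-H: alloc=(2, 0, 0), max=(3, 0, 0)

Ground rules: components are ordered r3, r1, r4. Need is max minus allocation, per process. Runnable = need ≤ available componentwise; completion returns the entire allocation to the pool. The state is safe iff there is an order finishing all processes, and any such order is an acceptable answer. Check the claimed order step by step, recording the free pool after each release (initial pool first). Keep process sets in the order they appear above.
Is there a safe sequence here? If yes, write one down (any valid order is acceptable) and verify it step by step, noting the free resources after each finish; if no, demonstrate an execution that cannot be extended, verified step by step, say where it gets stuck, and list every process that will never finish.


The state is SAFE; one workable sequence: proc-H, proc-B, proc-A, proc-C, proc-G.
Key observation: proc-H is the earliest step where a requested resource binds exactly: need (1, 0, 0), pool (1, 2, 0) at its turn.
Step-by-step check:
  pool = (1, 2, 0)
  proc-H: need (1, 0, 0) fits (1, 2, 0); releases (2, 0, 0), pool now (3, 2, 0)
  proc-B: need (3, 1, 0) fits (3, 2, 0); releases (3, 2, 0), pool now (6, 4, 0)
  proc-A: need (5, 4, 0) fits (6, 4, 0); releases (1, 0, 1), pool now (7, 4, 1)
  proc-C: need (1, 2, 1) fits (7, 4, 1); releases (2, 0, 1), pool now (9, 4, 2)
  proc-G: need (9, 3, 1) fits (9, 4, 2); releases (0, 0, 2), pool now (9, 4, 4)


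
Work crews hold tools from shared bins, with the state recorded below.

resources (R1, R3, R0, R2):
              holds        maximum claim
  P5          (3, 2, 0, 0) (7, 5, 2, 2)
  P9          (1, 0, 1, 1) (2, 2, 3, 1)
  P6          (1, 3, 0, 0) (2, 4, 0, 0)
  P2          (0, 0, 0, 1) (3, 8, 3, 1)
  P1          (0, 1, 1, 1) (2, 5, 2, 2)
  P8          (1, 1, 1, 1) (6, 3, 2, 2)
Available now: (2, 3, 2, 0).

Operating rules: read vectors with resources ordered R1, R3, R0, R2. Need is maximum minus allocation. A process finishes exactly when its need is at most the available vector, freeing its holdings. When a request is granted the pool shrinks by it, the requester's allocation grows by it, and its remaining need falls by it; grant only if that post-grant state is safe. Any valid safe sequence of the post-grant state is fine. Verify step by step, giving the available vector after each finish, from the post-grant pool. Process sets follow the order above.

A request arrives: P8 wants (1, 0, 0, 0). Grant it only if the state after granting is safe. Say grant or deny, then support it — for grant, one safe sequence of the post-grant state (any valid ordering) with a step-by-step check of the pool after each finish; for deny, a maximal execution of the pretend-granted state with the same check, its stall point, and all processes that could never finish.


DENY. Granting would leave the state unsafe.
Key observation: after P9, P6, P1 the pool peaks at (3, 7, 4, 2), and each blocked process is short somewhere: P5 on R1; P2 on R3; P8 on R1.
After a pretend grant, a maximal execution: P9, P6, P1 — then nothing else fits. Step-by-step check:
  pool = (1, 3, 2, 0)
  P9: need (1, 2, 2, 0) fits (1, 3, 2, 0); releases (1, 0, 1, 1), pool now (2, 3, 3, 1)
  P6: need (1, 1, 0, 0) fits (2, 3, 3, 1); releases (1, 3, 0, 0), pool now (3, 6, 3, 1)
  P1: need (2, 4, 1, 1) fits (3, 6, 3, 1); releases (0, 1, 1, 1), pool now (3, 7, 4, 2)
  P5 still needs (4, 3, 2, 2) but only (3, 7, 4, 2) is free — short on R1
  P2 still needs (3, 8, 3, 0) but only (3, 7, 4, 2) is free — short on R3
  P8 still needs (4, 2, 1, 1) but only (3, 7, 4, 2) is free — short on R1
Processes that could never finish after the grant: P5, P2 and P8.
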